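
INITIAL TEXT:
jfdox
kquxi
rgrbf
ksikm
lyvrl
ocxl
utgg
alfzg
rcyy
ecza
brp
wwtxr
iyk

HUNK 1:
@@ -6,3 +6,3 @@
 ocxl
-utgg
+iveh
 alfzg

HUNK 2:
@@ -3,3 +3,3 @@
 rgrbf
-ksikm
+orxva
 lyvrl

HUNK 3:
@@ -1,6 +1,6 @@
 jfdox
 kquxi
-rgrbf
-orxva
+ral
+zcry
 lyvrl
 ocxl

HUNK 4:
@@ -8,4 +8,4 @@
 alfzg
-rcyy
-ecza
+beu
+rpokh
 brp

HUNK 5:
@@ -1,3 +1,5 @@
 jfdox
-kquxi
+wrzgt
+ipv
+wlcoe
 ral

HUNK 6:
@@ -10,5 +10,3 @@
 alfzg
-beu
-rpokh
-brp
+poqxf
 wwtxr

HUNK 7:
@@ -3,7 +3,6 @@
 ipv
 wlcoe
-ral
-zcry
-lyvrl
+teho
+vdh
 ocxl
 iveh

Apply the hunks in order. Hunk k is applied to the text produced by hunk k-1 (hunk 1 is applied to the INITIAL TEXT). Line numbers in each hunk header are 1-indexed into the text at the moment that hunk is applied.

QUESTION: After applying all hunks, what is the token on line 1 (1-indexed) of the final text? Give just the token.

Answer: jfdox

Derivation:
Hunk 1: at line 6 remove [utgg] add [iveh] -> 13 lines: jfdox kquxi rgrbf ksikm lyvrl ocxl iveh alfzg rcyy ecza brp wwtxr iyk
Hunk 2: at line 3 remove [ksikm] add [orxva] -> 13 lines: jfdox kquxi rgrbf orxva lyvrl ocxl iveh alfzg rcyy ecza brp wwtxr iyk
Hunk 3: at line 1 remove [rgrbf,orxva] add [ral,zcry] -> 13 lines: jfdox kquxi ral zcry lyvrl ocxl iveh alfzg rcyy ecza brp wwtxr iyk
Hunk 4: at line 8 remove [rcyy,ecza] add [beu,rpokh] -> 13 lines: jfdox kquxi ral zcry lyvrl ocxl iveh alfzg beu rpokh brp wwtxr iyk
Hunk 5: at line 1 remove [kquxi] add [wrzgt,ipv,wlcoe] -> 15 lines: jfdox wrzgt ipv wlcoe ral zcry lyvrl ocxl iveh alfzg beu rpokh brp wwtxr iyk
Hunk 6: at line 10 remove [beu,rpokh,brp] add [poqxf] -> 13 lines: jfdox wrzgt ipv wlcoe ral zcry lyvrl ocxl iveh alfzg poqxf wwtxr iyk
Hunk 7: at line 3 remove [ral,zcry,lyvrl] add [teho,vdh] -> 12 lines: jfdox wrzgt ipv wlcoe teho vdh ocxl iveh alfzg poqxf wwtxr iyk
Final line 1: jfdox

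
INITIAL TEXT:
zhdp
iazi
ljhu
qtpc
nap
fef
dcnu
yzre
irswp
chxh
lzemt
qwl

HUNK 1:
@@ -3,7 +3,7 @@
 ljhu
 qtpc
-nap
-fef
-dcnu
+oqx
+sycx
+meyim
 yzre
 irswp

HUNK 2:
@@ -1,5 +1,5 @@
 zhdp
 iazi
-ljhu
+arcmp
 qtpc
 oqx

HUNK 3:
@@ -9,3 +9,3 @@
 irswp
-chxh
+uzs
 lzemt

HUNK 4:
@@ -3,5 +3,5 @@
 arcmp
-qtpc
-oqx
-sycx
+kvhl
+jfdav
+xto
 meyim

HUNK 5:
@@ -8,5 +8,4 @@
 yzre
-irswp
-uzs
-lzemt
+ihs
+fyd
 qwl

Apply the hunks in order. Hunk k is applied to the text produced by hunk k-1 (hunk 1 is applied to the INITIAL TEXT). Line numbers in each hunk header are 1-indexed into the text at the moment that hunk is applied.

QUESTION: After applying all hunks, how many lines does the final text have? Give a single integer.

Hunk 1: at line 3 remove [nap,fef,dcnu] add [oqx,sycx,meyim] -> 12 lines: zhdp iazi ljhu qtpc oqx sycx meyim yzre irswp chxh lzemt qwl
Hunk 2: at line 1 remove [ljhu] add [arcmp] -> 12 lines: zhdp iazi arcmp qtpc oqx sycx meyim yzre irswp chxh lzemt qwl
Hunk 3: at line 9 remove [chxh] add [uzs] -> 12 lines: zhdp iazi arcmp qtpc oqx sycx meyim yzre irswp uzs lzemt qwl
Hunk 4: at line 3 remove [qtpc,oqx,sycx] add [kvhl,jfdav,xto] -> 12 lines: zhdp iazi arcmp kvhl jfdav xto meyim yzre irswp uzs lzemt qwl
Hunk 5: at line 8 remove [irswp,uzs,lzemt] add [ihs,fyd] -> 11 lines: zhdp iazi arcmp kvhl jfdav xto meyim yzre ihs fyd qwl
Final line count: 11

Answer: 11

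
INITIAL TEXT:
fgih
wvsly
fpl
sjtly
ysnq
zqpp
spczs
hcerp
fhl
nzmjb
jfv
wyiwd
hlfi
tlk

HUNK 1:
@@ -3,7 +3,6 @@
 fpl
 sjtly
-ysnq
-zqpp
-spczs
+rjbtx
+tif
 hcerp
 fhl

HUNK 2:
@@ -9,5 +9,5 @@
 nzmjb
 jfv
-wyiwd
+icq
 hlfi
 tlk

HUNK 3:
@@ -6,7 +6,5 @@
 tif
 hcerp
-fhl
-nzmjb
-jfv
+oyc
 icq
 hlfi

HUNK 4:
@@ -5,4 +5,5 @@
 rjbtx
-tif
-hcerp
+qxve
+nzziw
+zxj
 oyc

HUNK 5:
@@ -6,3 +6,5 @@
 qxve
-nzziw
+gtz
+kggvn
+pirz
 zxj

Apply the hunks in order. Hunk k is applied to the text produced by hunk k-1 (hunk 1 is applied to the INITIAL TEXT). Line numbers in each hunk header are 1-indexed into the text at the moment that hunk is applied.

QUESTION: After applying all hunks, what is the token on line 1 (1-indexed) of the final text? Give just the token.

Answer: fgih

Derivation:
Hunk 1: at line 3 remove [ysnq,zqpp,spczs] add [rjbtx,tif] -> 13 lines: fgih wvsly fpl sjtly rjbtx tif hcerp fhl nzmjb jfv wyiwd hlfi tlk
Hunk 2: at line 9 remove [wyiwd] add [icq] -> 13 lines: fgih wvsly fpl sjtly rjbtx tif hcerp fhl nzmjb jfv icq hlfi tlk
Hunk 3: at line 6 remove [fhl,nzmjb,jfv] add [oyc] -> 11 lines: fgih wvsly fpl sjtly rjbtx tif hcerp oyc icq hlfi tlk
Hunk 4: at line 5 remove [tif,hcerp] add [qxve,nzziw,zxj] -> 12 lines: fgih wvsly fpl sjtly rjbtx qxve nzziw zxj oyc icq hlfi tlk
Hunk 5: at line 6 remove [nzziw] add [gtz,kggvn,pirz] -> 14 lines: fgih wvsly fpl sjtly rjbtx qxve gtz kggvn pirz zxj oyc icq hlfi tlk
Final line 1: fgih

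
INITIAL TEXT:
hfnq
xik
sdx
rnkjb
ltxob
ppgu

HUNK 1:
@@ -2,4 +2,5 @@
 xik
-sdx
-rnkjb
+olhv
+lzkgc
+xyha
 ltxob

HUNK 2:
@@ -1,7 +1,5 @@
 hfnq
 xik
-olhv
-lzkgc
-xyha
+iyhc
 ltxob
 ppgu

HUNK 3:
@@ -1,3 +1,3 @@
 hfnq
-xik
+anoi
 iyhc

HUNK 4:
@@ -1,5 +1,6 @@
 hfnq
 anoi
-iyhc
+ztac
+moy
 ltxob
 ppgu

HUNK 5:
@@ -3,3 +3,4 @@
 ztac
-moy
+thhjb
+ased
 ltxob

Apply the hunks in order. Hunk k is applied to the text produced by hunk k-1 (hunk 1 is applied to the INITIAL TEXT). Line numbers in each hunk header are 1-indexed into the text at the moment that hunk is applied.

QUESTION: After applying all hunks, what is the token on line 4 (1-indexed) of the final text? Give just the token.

Answer: thhjb

Derivation:
Hunk 1: at line 2 remove [sdx,rnkjb] add [olhv,lzkgc,xyha] -> 7 lines: hfnq xik olhv lzkgc xyha ltxob ppgu
Hunk 2: at line 1 remove [olhv,lzkgc,xyha] add [iyhc] -> 5 lines: hfnq xik iyhc ltxob ppgu
Hunk 3: at line 1 remove [xik] add [anoi] -> 5 lines: hfnq anoi iyhc ltxob ppgu
Hunk 4: at line 1 remove [iyhc] add [ztac,moy] -> 6 lines: hfnq anoi ztac moy ltxob ppgu
Hunk 5: at line 3 remove [moy] add [thhjb,ased] -> 7 lines: hfnq anoi ztac thhjb ased ltxob ppgu
Final line 4: thhjb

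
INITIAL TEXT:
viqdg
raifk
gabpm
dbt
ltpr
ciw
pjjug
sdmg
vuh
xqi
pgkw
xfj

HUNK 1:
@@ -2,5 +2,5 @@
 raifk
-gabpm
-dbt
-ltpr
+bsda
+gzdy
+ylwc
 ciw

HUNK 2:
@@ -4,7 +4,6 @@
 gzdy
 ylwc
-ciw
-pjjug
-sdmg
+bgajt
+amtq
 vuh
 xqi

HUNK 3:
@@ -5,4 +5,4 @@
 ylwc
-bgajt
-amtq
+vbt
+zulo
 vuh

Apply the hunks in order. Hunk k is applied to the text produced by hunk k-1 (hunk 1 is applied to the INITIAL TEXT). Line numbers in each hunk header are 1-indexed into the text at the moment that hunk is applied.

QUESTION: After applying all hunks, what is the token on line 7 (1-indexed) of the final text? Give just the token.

Answer: zulo

Derivation:
Hunk 1: at line 2 remove [gabpm,dbt,ltpr] add [bsda,gzdy,ylwc] -> 12 lines: viqdg raifk bsda gzdy ylwc ciw pjjug sdmg vuh xqi pgkw xfj
Hunk 2: at line 4 remove [ciw,pjjug,sdmg] add [bgajt,amtq] -> 11 lines: viqdg raifk bsda gzdy ylwc bgajt amtq vuh xqi pgkw xfj
Hunk 3: at line 5 remove [bgajt,amtq] add [vbt,zulo] -> 11 lines: viqdg raifk bsda gzdy ylwc vbt zulo vuh xqi pgkw xfj
Final line 7: zulo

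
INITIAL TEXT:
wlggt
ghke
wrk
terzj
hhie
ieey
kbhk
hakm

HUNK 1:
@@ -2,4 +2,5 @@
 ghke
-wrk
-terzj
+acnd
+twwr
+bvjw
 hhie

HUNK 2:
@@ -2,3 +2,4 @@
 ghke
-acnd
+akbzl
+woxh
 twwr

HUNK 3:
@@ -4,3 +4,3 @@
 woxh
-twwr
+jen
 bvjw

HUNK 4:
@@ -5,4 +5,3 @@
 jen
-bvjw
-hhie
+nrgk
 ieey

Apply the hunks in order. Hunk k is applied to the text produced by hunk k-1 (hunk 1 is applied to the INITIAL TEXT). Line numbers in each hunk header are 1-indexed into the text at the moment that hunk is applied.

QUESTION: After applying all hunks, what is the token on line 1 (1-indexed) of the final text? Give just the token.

Answer: wlggt

Derivation:
Hunk 1: at line 2 remove [wrk,terzj] add [acnd,twwr,bvjw] -> 9 lines: wlggt ghke acnd twwr bvjw hhie ieey kbhk hakm
Hunk 2: at line 2 remove [acnd] add [akbzl,woxh] -> 10 lines: wlggt ghke akbzl woxh twwr bvjw hhie ieey kbhk hakm
Hunk 3: at line 4 remove [twwr] add [jen] -> 10 lines: wlggt ghke akbzl woxh jen bvjw hhie ieey kbhk hakm
Hunk 4: at line 5 remove [bvjw,hhie] add [nrgk] -> 9 lines: wlggt ghke akbzl woxh jen nrgk ieey kbhk hakm
Final line 1: wlggt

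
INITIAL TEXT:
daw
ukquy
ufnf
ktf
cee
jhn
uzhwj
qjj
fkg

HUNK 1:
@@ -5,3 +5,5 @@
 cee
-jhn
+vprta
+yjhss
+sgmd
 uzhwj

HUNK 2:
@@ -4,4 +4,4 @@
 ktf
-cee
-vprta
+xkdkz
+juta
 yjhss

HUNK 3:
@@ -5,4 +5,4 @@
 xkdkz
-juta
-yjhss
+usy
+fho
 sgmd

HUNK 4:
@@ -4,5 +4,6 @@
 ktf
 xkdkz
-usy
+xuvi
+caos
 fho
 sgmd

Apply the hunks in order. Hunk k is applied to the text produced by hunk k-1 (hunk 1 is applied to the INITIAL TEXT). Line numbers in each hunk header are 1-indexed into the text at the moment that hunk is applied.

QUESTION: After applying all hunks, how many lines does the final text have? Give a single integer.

Hunk 1: at line 5 remove [jhn] add [vprta,yjhss,sgmd] -> 11 lines: daw ukquy ufnf ktf cee vprta yjhss sgmd uzhwj qjj fkg
Hunk 2: at line 4 remove [cee,vprta] add [xkdkz,juta] -> 11 lines: daw ukquy ufnf ktf xkdkz juta yjhss sgmd uzhwj qjj fkg
Hunk 3: at line 5 remove [juta,yjhss] add [usy,fho] -> 11 lines: daw ukquy ufnf ktf xkdkz usy fho sgmd uzhwj qjj fkg
Hunk 4: at line 4 remove [usy] add [xuvi,caos] -> 12 lines: daw ukquy ufnf ktf xkdkz xuvi caos fho sgmd uzhwj qjj fkg
Final line count: 12

Answer: 12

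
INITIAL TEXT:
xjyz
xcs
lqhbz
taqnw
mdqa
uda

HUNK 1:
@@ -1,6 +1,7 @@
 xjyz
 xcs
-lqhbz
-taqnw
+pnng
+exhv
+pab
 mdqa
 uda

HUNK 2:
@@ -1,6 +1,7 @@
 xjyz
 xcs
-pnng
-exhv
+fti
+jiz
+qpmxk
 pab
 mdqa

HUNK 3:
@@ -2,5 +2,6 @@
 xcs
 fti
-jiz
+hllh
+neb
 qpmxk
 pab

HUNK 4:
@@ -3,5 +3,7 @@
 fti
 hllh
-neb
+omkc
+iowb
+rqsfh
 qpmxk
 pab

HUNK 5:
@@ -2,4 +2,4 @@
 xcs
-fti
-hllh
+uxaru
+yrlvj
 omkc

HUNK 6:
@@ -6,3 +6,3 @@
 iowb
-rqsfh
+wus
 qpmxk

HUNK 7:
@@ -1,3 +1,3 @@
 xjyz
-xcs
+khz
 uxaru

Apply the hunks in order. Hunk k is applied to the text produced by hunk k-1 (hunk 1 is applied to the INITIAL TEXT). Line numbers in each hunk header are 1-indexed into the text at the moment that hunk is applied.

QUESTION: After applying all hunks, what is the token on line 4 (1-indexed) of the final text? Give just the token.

Hunk 1: at line 1 remove [lqhbz,taqnw] add [pnng,exhv,pab] -> 7 lines: xjyz xcs pnng exhv pab mdqa uda
Hunk 2: at line 1 remove [pnng,exhv] add [fti,jiz,qpmxk] -> 8 lines: xjyz xcs fti jiz qpmxk pab mdqa uda
Hunk 3: at line 2 remove [jiz] add [hllh,neb] -> 9 lines: xjyz xcs fti hllh neb qpmxk pab mdqa uda
Hunk 4: at line 3 remove [neb] add [omkc,iowb,rqsfh] -> 11 lines: xjyz xcs fti hllh omkc iowb rqsfh qpmxk pab mdqa uda
Hunk 5: at line 2 remove [fti,hllh] add [uxaru,yrlvj] -> 11 lines: xjyz xcs uxaru yrlvj omkc iowb rqsfh qpmxk pab mdqa uda
Hunk 6: at line 6 remove [rqsfh] add [wus] -> 11 lines: xjyz xcs uxaru yrlvj omkc iowb wus qpmxk pab mdqa uda
Hunk 7: at line 1 remove [xcs] add [khz] -> 11 lines: xjyz khz uxaru yrlvj omkc iowb wus qpmxk pab mdqa uda
Final line 4: yrlvj

Answer: yrlvj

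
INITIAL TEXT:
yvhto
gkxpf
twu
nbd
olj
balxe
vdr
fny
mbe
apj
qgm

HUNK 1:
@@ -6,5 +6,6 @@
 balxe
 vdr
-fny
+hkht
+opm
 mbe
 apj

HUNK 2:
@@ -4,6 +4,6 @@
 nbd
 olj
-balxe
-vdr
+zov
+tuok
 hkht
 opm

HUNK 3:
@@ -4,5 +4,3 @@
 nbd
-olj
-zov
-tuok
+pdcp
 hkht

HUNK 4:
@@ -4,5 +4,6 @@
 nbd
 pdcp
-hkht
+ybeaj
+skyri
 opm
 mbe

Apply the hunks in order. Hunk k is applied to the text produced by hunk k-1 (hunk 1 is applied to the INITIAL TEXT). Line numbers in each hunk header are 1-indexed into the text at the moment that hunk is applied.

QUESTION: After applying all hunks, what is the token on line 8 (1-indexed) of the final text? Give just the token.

Hunk 1: at line 6 remove [fny] add [hkht,opm] -> 12 lines: yvhto gkxpf twu nbd olj balxe vdr hkht opm mbe apj qgm
Hunk 2: at line 4 remove [balxe,vdr] add [zov,tuok] -> 12 lines: yvhto gkxpf twu nbd olj zov tuok hkht opm mbe apj qgm
Hunk 3: at line 4 remove [olj,zov,tuok] add [pdcp] -> 10 lines: yvhto gkxpf twu nbd pdcp hkht opm mbe apj qgm
Hunk 4: at line 4 remove [hkht] add [ybeaj,skyri] -> 11 lines: yvhto gkxpf twu nbd pdcp ybeaj skyri opm mbe apj qgm
Final line 8: opm

Answer: opm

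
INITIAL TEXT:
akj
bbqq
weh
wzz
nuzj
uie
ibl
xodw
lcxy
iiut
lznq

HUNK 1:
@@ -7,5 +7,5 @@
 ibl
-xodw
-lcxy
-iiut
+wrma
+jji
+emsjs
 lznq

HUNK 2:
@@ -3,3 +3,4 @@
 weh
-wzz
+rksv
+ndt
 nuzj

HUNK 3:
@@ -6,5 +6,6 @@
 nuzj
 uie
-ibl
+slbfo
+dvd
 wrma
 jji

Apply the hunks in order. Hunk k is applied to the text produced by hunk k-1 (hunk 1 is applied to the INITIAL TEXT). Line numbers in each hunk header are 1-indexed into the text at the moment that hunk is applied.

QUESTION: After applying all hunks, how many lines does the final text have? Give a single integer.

Hunk 1: at line 7 remove [xodw,lcxy,iiut] add [wrma,jji,emsjs] -> 11 lines: akj bbqq weh wzz nuzj uie ibl wrma jji emsjs lznq
Hunk 2: at line 3 remove [wzz] add [rksv,ndt] -> 12 lines: akj bbqq weh rksv ndt nuzj uie ibl wrma jji emsjs lznq
Hunk 3: at line 6 remove [ibl] add [slbfo,dvd] -> 13 lines: akj bbqq weh rksv ndt nuzj uie slbfo dvd wrma jji emsjs lznq
Final line count: 13

Answer: 13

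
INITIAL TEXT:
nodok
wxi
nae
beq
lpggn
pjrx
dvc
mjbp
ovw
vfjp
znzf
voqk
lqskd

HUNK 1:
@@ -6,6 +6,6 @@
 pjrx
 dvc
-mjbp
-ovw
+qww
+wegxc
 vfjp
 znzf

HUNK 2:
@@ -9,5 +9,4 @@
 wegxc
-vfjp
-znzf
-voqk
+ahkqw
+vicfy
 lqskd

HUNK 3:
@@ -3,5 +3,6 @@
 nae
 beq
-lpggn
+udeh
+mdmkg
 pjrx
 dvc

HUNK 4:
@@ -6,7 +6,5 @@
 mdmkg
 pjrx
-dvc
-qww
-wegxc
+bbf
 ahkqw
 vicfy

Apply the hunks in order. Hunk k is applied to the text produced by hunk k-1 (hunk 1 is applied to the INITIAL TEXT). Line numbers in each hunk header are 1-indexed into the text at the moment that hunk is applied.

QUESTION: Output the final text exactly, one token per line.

Hunk 1: at line 6 remove [mjbp,ovw] add [qww,wegxc] -> 13 lines: nodok wxi nae beq lpggn pjrx dvc qww wegxc vfjp znzf voqk lqskd
Hunk 2: at line 9 remove [vfjp,znzf,voqk] add [ahkqw,vicfy] -> 12 lines: nodok wxi nae beq lpggn pjrx dvc qww wegxc ahkqw vicfy lqskd
Hunk 3: at line 3 remove [lpggn] add [udeh,mdmkg] -> 13 lines: nodok wxi nae beq udeh mdmkg pjrx dvc qww wegxc ahkqw vicfy lqskd
Hunk 4: at line 6 remove [dvc,qww,wegxc] add [bbf] -> 11 lines: nodok wxi nae beq udeh mdmkg pjrx bbf ahkqw vicfy lqskd

Answer: nodok
wxi
nae
beq
udeh
mdmkg
pjrx
bbf
ahkqw
vicfy
lqskd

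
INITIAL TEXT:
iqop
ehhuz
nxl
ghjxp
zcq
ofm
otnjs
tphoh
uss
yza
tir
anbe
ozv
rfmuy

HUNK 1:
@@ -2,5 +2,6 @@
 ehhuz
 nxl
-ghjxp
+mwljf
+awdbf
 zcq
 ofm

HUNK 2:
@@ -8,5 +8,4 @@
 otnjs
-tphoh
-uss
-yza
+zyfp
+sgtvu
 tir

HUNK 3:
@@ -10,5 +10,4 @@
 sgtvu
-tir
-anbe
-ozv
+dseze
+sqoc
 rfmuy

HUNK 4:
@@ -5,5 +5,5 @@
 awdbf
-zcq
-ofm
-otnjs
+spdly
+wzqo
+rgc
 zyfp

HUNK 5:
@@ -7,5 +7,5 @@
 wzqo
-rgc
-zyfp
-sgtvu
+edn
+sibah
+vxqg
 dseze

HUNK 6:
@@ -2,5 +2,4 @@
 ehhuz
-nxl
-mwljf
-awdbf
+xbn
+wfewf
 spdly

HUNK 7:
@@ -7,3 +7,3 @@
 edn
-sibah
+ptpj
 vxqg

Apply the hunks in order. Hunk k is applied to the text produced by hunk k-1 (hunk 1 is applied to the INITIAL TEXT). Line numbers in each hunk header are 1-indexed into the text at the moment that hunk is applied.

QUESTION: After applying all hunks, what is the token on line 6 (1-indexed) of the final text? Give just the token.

Answer: wzqo

Derivation:
Hunk 1: at line 2 remove [ghjxp] add [mwljf,awdbf] -> 15 lines: iqop ehhuz nxl mwljf awdbf zcq ofm otnjs tphoh uss yza tir anbe ozv rfmuy
Hunk 2: at line 8 remove [tphoh,uss,yza] add [zyfp,sgtvu] -> 14 lines: iqop ehhuz nxl mwljf awdbf zcq ofm otnjs zyfp sgtvu tir anbe ozv rfmuy
Hunk 3: at line 10 remove [tir,anbe,ozv] add [dseze,sqoc] -> 13 lines: iqop ehhuz nxl mwljf awdbf zcq ofm otnjs zyfp sgtvu dseze sqoc rfmuy
Hunk 4: at line 5 remove [zcq,ofm,otnjs] add [spdly,wzqo,rgc] -> 13 lines: iqop ehhuz nxl mwljf awdbf spdly wzqo rgc zyfp sgtvu dseze sqoc rfmuy
Hunk 5: at line 7 remove [rgc,zyfp,sgtvu] add [edn,sibah,vxqg] -> 13 lines: iqop ehhuz nxl mwljf awdbf spdly wzqo edn sibah vxqg dseze sqoc rfmuy
Hunk 6: at line 2 remove [nxl,mwljf,awdbf] add [xbn,wfewf] -> 12 lines: iqop ehhuz xbn wfewf spdly wzqo edn sibah vxqg dseze sqoc rfmuy
Hunk 7: at line 7 remove [sibah] add [ptpj] -> 12 lines: iqop ehhuz xbn wfewf spdly wzqo edn ptpj vxqg dseze sqoc rfmuy
Final line 6: wzqo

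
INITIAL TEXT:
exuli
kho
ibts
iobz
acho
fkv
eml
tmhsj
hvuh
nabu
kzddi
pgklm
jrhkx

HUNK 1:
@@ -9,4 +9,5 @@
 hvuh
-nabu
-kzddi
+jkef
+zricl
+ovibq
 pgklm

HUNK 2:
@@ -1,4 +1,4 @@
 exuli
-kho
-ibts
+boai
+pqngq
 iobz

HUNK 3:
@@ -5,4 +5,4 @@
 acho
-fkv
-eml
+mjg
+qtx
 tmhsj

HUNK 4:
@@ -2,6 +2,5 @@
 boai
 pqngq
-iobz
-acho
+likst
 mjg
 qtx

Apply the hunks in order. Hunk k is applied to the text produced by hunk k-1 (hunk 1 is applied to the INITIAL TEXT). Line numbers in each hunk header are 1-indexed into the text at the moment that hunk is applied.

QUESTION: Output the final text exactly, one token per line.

Answer: exuli
boai
pqngq
likst
mjg
qtx
tmhsj
hvuh
jkef
zricl
ovibq
pgklm
jrhkx

Derivation:
Hunk 1: at line 9 remove [nabu,kzddi] add [jkef,zricl,ovibq] -> 14 lines: exuli kho ibts iobz acho fkv eml tmhsj hvuh jkef zricl ovibq pgklm jrhkx
Hunk 2: at line 1 remove [kho,ibts] add [boai,pqngq] -> 14 lines: exuli boai pqngq iobz acho fkv eml tmhsj hvuh jkef zricl ovibq pgklm jrhkx
Hunk 3: at line 5 remove [fkv,eml] add [mjg,qtx] -> 14 lines: exuli boai pqngq iobz acho mjg qtx tmhsj hvuh jkef zricl ovibq pgklm jrhkx
Hunk 4: at line 2 remove [iobz,acho] add [likst] -> 13 lines: exuli boai pqngq likst mjg qtx tmhsj hvuh jkef zricl ovibq pgklm jrhkx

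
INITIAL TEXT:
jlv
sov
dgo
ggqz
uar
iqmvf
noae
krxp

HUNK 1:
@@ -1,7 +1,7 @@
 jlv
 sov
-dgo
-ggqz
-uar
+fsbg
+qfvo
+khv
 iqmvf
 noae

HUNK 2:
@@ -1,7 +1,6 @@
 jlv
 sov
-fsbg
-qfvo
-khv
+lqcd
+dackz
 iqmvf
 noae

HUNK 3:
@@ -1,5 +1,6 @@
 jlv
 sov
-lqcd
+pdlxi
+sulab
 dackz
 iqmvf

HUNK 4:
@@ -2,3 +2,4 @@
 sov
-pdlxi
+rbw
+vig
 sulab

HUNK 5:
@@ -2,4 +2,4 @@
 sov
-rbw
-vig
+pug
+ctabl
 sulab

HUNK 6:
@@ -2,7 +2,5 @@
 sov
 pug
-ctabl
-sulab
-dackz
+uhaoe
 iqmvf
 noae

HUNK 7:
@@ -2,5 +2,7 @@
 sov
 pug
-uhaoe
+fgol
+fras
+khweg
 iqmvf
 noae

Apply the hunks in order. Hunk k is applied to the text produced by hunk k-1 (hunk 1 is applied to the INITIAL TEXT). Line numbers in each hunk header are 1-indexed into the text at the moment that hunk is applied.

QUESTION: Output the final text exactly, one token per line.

Answer: jlv
sov
pug
fgol
fras
khweg
iqmvf
noae
krxp

Derivation:
Hunk 1: at line 1 remove [dgo,ggqz,uar] add [fsbg,qfvo,khv] -> 8 lines: jlv sov fsbg qfvo khv iqmvf noae krxp
Hunk 2: at line 1 remove [fsbg,qfvo,khv] add [lqcd,dackz] -> 7 lines: jlv sov lqcd dackz iqmvf noae krxp
Hunk 3: at line 1 remove [lqcd] add [pdlxi,sulab] -> 8 lines: jlv sov pdlxi sulab dackz iqmvf noae krxp
Hunk 4: at line 2 remove [pdlxi] add [rbw,vig] -> 9 lines: jlv sov rbw vig sulab dackz iqmvf noae krxp
Hunk 5: at line 2 remove [rbw,vig] add [pug,ctabl] -> 9 lines: jlv sov pug ctabl sulab dackz iqmvf noae krxp
Hunk 6: at line 2 remove [ctabl,sulab,dackz] add [uhaoe] -> 7 lines: jlv sov pug uhaoe iqmvf noae krxp
Hunk 7: at line 2 remove [uhaoe] add [fgol,fras,khweg] -> 9 lines: jlv sov pug fgol fras khweg iqmvf noae krxp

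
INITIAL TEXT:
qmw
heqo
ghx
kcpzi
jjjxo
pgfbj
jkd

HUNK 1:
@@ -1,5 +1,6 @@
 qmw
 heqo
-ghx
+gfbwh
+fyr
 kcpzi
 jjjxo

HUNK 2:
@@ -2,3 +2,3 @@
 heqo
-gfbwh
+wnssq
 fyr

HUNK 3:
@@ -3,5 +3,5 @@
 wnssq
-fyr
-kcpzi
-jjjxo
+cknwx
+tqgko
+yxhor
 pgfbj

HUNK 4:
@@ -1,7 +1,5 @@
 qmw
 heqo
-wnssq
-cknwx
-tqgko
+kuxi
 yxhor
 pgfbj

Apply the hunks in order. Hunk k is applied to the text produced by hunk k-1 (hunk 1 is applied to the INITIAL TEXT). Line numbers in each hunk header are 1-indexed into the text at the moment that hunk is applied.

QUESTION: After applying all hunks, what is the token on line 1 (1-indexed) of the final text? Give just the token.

Answer: qmw

Derivation:
Hunk 1: at line 1 remove [ghx] add [gfbwh,fyr] -> 8 lines: qmw heqo gfbwh fyr kcpzi jjjxo pgfbj jkd
Hunk 2: at line 2 remove [gfbwh] add [wnssq] -> 8 lines: qmw heqo wnssq fyr kcpzi jjjxo pgfbj jkd
Hunk 3: at line 3 remove [fyr,kcpzi,jjjxo] add [cknwx,tqgko,yxhor] -> 8 lines: qmw heqo wnssq cknwx tqgko yxhor pgfbj jkd
Hunk 4: at line 1 remove [wnssq,cknwx,tqgko] add [kuxi] -> 6 lines: qmw heqo kuxi yxhor pgfbj jkd
Final line 1: qmw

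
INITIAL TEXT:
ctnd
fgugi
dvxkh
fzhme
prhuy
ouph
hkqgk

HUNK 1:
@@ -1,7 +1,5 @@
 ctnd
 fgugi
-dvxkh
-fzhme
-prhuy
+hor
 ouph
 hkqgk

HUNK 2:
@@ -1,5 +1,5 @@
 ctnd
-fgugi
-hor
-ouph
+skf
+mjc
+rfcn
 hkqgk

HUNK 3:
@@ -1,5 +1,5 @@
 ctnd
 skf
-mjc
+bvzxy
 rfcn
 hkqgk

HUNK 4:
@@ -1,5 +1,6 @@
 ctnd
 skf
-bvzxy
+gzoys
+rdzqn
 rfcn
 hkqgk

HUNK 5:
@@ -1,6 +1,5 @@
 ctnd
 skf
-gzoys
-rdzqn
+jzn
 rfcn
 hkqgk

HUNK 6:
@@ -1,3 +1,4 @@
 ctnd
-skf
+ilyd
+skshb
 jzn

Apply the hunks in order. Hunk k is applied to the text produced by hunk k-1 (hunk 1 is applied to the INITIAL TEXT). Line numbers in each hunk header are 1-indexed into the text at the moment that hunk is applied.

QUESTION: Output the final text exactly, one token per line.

Hunk 1: at line 1 remove [dvxkh,fzhme,prhuy] add [hor] -> 5 lines: ctnd fgugi hor ouph hkqgk
Hunk 2: at line 1 remove [fgugi,hor,ouph] add [skf,mjc,rfcn] -> 5 lines: ctnd skf mjc rfcn hkqgk
Hunk 3: at line 1 remove [mjc] add [bvzxy] -> 5 lines: ctnd skf bvzxy rfcn hkqgk
Hunk 4: at line 1 remove [bvzxy] add [gzoys,rdzqn] -> 6 lines: ctnd skf gzoys rdzqn rfcn hkqgk
Hunk 5: at line 1 remove [gzoys,rdzqn] add [jzn] -> 5 lines: ctnd skf jzn rfcn hkqgk
Hunk 6: at line 1 remove [skf] add [ilyd,skshb] -> 6 lines: ctnd ilyd skshb jzn rfcn hkqgk

Answer: ctnd
ilyd
skshb
jzn
rfcn
hkqgk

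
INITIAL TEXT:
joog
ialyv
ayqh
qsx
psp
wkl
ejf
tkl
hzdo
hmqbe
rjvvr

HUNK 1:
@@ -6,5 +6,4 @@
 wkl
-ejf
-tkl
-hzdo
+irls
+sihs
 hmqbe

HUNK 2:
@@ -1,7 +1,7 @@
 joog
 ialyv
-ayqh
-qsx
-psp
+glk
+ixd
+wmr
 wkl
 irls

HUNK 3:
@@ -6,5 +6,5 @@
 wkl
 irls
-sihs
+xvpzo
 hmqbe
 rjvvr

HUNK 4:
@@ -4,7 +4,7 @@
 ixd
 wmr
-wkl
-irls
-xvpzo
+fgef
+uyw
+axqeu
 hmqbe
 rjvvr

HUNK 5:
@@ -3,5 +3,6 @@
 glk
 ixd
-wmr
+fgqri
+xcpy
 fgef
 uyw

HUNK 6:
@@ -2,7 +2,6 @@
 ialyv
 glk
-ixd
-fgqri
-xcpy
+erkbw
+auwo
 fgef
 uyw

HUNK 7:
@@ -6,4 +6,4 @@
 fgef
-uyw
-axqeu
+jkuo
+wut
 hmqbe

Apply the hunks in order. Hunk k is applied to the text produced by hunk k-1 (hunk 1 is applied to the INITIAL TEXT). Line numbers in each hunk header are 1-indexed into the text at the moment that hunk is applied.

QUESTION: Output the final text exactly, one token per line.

Hunk 1: at line 6 remove [ejf,tkl,hzdo] add [irls,sihs] -> 10 lines: joog ialyv ayqh qsx psp wkl irls sihs hmqbe rjvvr
Hunk 2: at line 1 remove [ayqh,qsx,psp] add [glk,ixd,wmr] -> 10 lines: joog ialyv glk ixd wmr wkl irls sihs hmqbe rjvvr
Hunk 3: at line 6 remove [sihs] add [xvpzo] -> 10 lines: joog ialyv glk ixd wmr wkl irls xvpzo hmqbe rjvvr
Hunk 4: at line 4 remove [wkl,irls,xvpzo] add [fgef,uyw,axqeu] -> 10 lines: joog ialyv glk ixd wmr fgef uyw axqeu hmqbe rjvvr
Hunk 5: at line 3 remove [wmr] add [fgqri,xcpy] -> 11 lines: joog ialyv glk ixd fgqri xcpy fgef uyw axqeu hmqbe rjvvr
Hunk 6: at line 2 remove [ixd,fgqri,xcpy] add [erkbw,auwo] -> 10 lines: joog ialyv glk erkbw auwo fgef uyw axqeu hmqbe rjvvr
Hunk 7: at line 6 remove [uyw,axqeu] add [jkuo,wut] -> 10 lines: joog ialyv glk erkbw auwo fgef jkuo wut hmqbe rjvvr

Answer: joog
ialyv
glk
erkbw
auwo
fgef
jkuo
wut
hmqbe
rjvvr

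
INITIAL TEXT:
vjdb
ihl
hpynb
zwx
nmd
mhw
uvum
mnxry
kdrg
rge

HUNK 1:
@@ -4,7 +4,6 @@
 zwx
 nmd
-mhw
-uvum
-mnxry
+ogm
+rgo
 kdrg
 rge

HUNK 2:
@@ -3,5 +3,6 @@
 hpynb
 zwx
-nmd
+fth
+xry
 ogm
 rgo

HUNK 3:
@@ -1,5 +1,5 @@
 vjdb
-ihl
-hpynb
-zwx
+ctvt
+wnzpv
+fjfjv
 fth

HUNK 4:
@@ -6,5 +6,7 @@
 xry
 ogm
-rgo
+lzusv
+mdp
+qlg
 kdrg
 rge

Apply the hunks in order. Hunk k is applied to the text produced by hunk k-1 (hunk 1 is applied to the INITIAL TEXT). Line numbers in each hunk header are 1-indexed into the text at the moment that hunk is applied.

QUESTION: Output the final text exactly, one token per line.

Answer: vjdb
ctvt
wnzpv
fjfjv
fth
xry
ogm
lzusv
mdp
qlg
kdrg
rge

Derivation:
Hunk 1: at line 4 remove [mhw,uvum,mnxry] add [ogm,rgo] -> 9 lines: vjdb ihl hpynb zwx nmd ogm rgo kdrg rge
Hunk 2: at line 3 remove [nmd] add [fth,xry] -> 10 lines: vjdb ihl hpynb zwx fth xry ogm rgo kdrg rge
Hunk 3: at line 1 remove [ihl,hpynb,zwx] add [ctvt,wnzpv,fjfjv] -> 10 lines: vjdb ctvt wnzpv fjfjv fth xry ogm rgo kdrg rge
Hunk 4: at line 6 remove [rgo] add [lzusv,mdp,qlg] -> 12 lines: vjdb ctvt wnzpv fjfjv fth xry ogm lzusv mdp qlg kdrg rge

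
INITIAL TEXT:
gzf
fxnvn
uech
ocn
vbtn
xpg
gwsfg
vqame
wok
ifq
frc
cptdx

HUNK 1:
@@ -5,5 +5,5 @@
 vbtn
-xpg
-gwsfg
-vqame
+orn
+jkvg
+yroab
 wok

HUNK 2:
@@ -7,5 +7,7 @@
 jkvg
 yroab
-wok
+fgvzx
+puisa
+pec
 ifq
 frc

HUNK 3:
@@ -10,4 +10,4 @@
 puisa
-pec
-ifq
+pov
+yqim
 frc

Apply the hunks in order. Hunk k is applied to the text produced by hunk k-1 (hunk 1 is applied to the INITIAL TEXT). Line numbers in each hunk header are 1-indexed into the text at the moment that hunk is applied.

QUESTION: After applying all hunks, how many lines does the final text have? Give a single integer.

Hunk 1: at line 5 remove [xpg,gwsfg,vqame] add [orn,jkvg,yroab] -> 12 lines: gzf fxnvn uech ocn vbtn orn jkvg yroab wok ifq frc cptdx
Hunk 2: at line 7 remove [wok] add [fgvzx,puisa,pec] -> 14 lines: gzf fxnvn uech ocn vbtn orn jkvg yroab fgvzx puisa pec ifq frc cptdx
Hunk 3: at line 10 remove [pec,ifq] add [pov,yqim] -> 14 lines: gzf fxnvn uech ocn vbtn orn jkvg yroab fgvzx puisa pov yqim frc cptdx
Final line count: 14

Answer: 14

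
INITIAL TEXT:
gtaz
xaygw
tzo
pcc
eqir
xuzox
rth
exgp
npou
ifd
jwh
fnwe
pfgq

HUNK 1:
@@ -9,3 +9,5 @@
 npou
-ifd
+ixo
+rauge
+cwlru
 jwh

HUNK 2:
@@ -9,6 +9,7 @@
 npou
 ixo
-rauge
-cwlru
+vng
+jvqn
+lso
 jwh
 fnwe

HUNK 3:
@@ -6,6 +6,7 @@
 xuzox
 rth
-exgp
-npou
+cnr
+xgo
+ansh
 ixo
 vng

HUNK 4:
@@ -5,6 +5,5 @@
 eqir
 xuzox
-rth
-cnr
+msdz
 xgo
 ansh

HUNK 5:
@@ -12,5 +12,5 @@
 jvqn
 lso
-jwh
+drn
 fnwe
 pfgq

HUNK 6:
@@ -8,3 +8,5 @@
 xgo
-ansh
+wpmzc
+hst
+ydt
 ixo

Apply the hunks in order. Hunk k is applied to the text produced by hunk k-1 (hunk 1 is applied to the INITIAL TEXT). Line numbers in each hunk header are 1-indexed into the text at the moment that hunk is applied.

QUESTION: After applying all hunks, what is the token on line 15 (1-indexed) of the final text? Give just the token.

Answer: lso

Derivation:
Hunk 1: at line 9 remove [ifd] add [ixo,rauge,cwlru] -> 15 lines: gtaz xaygw tzo pcc eqir xuzox rth exgp npou ixo rauge cwlru jwh fnwe pfgq
Hunk 2: at line 9 remove [rauge,cwlru] add [vng,jvqn,lso] -> 16 lines: gtaz xaygw tzo pcc eqir xuzox rth exgp npou ixo vng jvqn lso jwh fnwe pfgq
Hunk 3: at line 6 remove [exgp,npou] add [cnr,xgo,ansh] -> 17 lines: gtaz xaygw tzo pcc eqir xuzox rth cnr xgo ansh ixo vng jvqn lso jwh fnwe pfgq
Hunk 4: at line 5 remove [rth,cnr] add [msdz] -> 16 lines: gtaz xaygw tzo pcc eqir xuzox msdz xgo ansh ixo vng jvqn lso jwh fnwe pfgq
Hunk 5: at line 12 remove [jwh] add [drn] -> 16 lines: gtaz xaygw tzo pcc eqir xuzox msdz xgo ansh ixo vng jvqn lso drn fnwe pfgq
Hunk 6: at line 8 remove [ansh] add [wpmzc,hst,ydt] -> 18 lines: gtaz xaygw tzo pcc eqir xuzox msdz xgo wpmzc hst ydt ixo vng jvqn lso drn fnwe pfgq
Final line 15: lso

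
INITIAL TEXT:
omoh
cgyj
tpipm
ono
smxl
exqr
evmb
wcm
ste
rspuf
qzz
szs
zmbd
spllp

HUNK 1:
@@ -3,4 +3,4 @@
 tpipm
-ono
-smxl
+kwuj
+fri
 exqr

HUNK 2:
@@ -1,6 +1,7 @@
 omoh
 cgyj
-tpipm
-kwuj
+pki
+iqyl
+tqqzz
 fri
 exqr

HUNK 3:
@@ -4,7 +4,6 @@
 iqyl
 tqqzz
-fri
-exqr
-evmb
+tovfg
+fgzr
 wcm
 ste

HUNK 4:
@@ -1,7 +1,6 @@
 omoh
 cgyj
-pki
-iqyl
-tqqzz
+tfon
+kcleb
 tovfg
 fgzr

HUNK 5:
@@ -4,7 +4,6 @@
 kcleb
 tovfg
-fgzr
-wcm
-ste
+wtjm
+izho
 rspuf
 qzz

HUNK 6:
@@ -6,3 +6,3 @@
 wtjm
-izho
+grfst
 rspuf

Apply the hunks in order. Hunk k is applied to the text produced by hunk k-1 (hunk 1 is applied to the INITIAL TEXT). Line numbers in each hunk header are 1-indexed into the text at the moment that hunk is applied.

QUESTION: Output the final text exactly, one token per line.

Hunk 1: at line 3 remove [ono,smxl] add [kwuj,fri] -> 14 lines: omoh cgyj tpipm kwuj fri exqr evmb wcm ste rspuf qzz szs zmbd spllp
Hunk 2: at line 1 remove [tpipm,kwuj] add [pki,iqyl,tqqzz] -> 15 lines: omoh cgyj pki iqyl tqqzz fri exqr evmb wcm ste rspuf qzz szs zmbd spllp
Hunk 3: at line 4 remove [fri,exqr,evmb] add [tovfg,fgzr] -> 14 lines: omoh cgyj pki iqyl tqqzz tovfg fgzr wcm ste rspuf qzz szs zmbd spllp
Hunk 4: at line 1 remove [pki,iqyl,tqqzz] add [tfon,kcleb] -> 13 lines: omoh cgyj tfon kcleb tovfg fgzr wcm ste rspuf qzz szs zmbd spllp
Hunk 5: at line 4 remove [fgzr,wcm,ste] add [wtjm,izho] -> 12 lines: omoh cgyj tfon kcleb tovfg wtjm izho rspuf qzz szs zmbd spllp
Hunk 6: at line 6 remove [izho] add [grfst] -> 12 lines: omoh cgyj tfon kcleb tovfg wtjm grfst rspuf qzz szs zmbd spllp

Answer: omoh
cgyj
tfon
kcleb
tovfg
wtjm
grfst
rspuf
qzz
szs
zmbd
spllp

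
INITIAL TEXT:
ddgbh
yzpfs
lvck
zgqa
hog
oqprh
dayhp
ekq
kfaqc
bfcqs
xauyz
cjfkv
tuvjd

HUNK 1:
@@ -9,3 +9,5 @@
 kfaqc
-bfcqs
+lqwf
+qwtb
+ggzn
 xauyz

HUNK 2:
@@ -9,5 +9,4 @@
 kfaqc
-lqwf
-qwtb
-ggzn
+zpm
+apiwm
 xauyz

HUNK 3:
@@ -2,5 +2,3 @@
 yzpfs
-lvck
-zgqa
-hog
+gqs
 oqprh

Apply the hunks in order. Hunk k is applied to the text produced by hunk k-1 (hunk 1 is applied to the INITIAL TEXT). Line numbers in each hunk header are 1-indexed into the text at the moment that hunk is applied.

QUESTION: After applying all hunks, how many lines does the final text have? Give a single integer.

Hunk 1: at line 9 remove [bfcqs] add [lqwf,qwtb,ggzn] -> 15 lines: ddgbh yzpfs lvck zgqa hog oqprh dayhp ekq kfaqc lqwf qwtb ggzn xauyz cjfkv tuvjd
Hunk 2: at line 9 remove [lqwf,qwtb,ggzn] add [zpm,apiwm] -> 14 lines: ddgbh yzpfs lvck zgqa hog oqprh dayhp ekq kfaqc zpm apiwm xauyz cjfkv tuvjd
Hunk 3: at line 2 remove [lvck,zgqa,hog] add [gqs] -> 12 lines: ddgbh yzpfs gqs oqprh dayhp ekq kfaqc zpm apiwm xauyz cjfkv tuvjd
Final line count: 12

Answer: 12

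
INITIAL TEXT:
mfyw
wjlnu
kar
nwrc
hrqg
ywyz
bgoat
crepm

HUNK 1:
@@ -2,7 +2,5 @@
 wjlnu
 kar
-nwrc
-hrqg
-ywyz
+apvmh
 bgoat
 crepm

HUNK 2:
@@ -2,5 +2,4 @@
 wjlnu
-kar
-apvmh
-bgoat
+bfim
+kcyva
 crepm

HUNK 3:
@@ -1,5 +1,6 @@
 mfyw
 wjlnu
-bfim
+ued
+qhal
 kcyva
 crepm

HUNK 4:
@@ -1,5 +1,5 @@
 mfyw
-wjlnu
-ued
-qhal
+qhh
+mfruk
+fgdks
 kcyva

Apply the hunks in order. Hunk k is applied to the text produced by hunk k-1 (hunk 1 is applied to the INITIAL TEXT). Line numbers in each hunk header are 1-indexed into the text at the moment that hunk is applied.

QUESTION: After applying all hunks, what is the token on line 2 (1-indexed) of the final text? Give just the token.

Answer: qhh

Derivation:
Hunk 1: at line 2 remove [nwrc,hrqg,ywyz] add [apvmh] -> 6 lines: mfyw wjlnu kar apvmh bgoat crepm
Hunk 2: at line 2 remove [kar,apvmh,bgoat] add [bfim,kcyva] -> 5 lines: mfyw wjlnu bfim kcyva crepm
Hunk 3: at line 1 remove [bfim] add [ued,qhal] -> 6 lines: mfyw wjlnu ued qhal kcyva crepm
Hunk 4: at line 1 remove [wjlnu,ued,qhal] add [qhh,mfruk,fgdks] -> 6 lines: mfyw qhh mfruk fgdks kcyva crepm
Final line 2: qhh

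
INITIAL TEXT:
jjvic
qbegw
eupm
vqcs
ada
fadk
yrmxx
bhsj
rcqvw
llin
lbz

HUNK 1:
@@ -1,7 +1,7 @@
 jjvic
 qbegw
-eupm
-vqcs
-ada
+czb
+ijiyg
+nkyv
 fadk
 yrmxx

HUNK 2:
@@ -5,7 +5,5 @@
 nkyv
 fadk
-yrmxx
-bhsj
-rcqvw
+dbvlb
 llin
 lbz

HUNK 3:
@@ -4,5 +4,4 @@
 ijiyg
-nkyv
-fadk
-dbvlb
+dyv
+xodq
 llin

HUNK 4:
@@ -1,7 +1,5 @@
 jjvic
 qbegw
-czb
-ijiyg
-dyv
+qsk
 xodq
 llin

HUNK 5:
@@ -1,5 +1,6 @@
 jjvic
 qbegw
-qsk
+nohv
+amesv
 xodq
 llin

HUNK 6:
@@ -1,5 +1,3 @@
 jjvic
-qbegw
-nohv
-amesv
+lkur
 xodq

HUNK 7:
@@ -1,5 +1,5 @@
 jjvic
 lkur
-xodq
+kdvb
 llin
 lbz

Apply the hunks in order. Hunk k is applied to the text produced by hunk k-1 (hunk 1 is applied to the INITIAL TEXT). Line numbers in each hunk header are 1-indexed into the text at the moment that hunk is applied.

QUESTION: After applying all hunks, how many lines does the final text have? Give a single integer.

Hunk 1: at line 1 remove [eupm,vqcs,ada] add [czb,ijiyg,nkyv] -> 11 lines: jjvic qbegw czb ijiyg nkyv fadk yrmxx bhsj rcqvw llin lbz
Hunk 2: at line 5 remove [yrmxx,bhsj,rcqvw] add [dbvlb] -> 9 lines: jjvic qbegw czb ijiyg nkyv fadk dbvlb llin lbz
Hunk 3: at line 4 remove [nkyv,fadk,dbvlb] add [dyv,xodq] -> 8 lines: jjvic qbegw czb ijiyg dyv xodq llin lbz
Hunk 4: at line 1 remove [czb,ijiyg,dyv] add [qsk] -> 6 lines: jjvic qbegw qsk xodq llin lbz
Hunk 5: at line 1 remove [qsk] add [nohv,amesv] -> 7 lines: jjvic qbegw nohv amesv xodq llin lbz
Hunk 6: at line 1 remove [qbegw,nohv,amesv] add [lkur] -> 5 lines: jjvic lkur xodq llin lbz
Hunk 7: at line 1 remove [xodq] add [kdvb] -> 5 lines: jjvic lkur kdvb llin lbz
Final line count: 5

Answer: 5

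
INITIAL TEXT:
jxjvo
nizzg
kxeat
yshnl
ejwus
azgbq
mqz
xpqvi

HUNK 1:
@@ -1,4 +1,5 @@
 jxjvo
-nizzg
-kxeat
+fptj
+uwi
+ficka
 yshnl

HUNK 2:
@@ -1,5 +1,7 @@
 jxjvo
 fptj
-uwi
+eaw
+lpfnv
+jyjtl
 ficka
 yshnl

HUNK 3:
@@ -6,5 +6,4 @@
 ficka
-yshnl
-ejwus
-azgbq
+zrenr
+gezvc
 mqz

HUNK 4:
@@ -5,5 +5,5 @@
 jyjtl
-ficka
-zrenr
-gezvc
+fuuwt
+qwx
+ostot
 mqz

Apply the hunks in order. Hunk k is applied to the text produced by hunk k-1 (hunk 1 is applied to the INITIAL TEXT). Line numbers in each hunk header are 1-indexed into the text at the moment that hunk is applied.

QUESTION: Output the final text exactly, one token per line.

Hunk 1: at line 1 remove [nizzg,kxeat] add [fptj,uwi,ficka] -> 9 lines: jxjvo fptj uwi ficka yshnl ejwus azgbq mqz xpqvi
Hunk 2: at line 1 remove [uwi] add [eaw,lpfnv,jyjtl] -> 11 lines: jxjvo fptj eaw lpfnv jyjtl ficka yshnl ejwus azgbq mqz xpqvi
Hunk 3: at line 6 remove [yshnl,ejwus,azgbq] add [zrenr,gezvc] -> 10 lines: jxjvo fptj eaw lpfnv jyjtl ficka zrenr gezvc mqz xpqvi
Hunk 4: at line 5 remove [ficka,zrenr,gezvc] add [fuuwt,qwx,ostot] -> 10 lines: jxjvo fptj eaw lpfnv jyjtl fuuwt qwx ostot mqz xpqvi

Answer: jxjvo
fptj
eaw
lpfnv
jyjtl
fuuwt
qwx
ostot
mqz
xpqvi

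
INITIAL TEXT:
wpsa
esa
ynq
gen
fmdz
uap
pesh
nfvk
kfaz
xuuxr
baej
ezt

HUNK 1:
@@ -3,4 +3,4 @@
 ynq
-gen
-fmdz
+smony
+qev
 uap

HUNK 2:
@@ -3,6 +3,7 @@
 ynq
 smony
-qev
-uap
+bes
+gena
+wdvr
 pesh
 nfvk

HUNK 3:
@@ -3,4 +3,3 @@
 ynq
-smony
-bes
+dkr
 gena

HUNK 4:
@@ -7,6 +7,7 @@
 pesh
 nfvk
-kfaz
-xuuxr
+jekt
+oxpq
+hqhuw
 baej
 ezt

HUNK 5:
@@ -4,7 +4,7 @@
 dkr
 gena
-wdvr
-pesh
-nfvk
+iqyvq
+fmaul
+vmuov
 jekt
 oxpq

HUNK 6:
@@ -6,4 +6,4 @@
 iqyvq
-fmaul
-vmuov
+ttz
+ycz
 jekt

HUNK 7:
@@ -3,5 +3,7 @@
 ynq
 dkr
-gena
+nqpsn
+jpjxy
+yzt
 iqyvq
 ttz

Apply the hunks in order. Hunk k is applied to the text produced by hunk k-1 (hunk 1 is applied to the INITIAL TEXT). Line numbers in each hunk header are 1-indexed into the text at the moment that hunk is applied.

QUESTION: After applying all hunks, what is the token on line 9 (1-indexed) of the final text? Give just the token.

Hunk 1: at line 3 remove [gen,fmdz] add [smony,qev] -> 12 lines: wpsa esa ynq smony qev uap pesh nfvk kfaz xuuxr baej ezt
Hunk 2: at line 3 remove [qev,uap] add [bes,gena,wdvr] -> 13 lines: wpsa esa ynq smony bes gena wdvr pesh nfvk kfaz xuuxr baej ezt
Hunk 3: at line 3 remove [smony,bes] add [dkr] -> 12 lines: wpsa esa ynq dkr gena wdvr pesh nfvk kfaz xuuxr baej ezt
Hunk 4: at line 7 remove [kfaz,xuuxr] add [jekt,oxpq,hqhuw] -> 13 lines: wpsa esa ynq dkr gena wdvr pesh nfvk jekt oxpq hqhuw baej ezt
Hunk 5: at line 4 remove [wdvr,pesh,nfvk] add [iqyvq,fmaul,vmuov] -> 13 lines: wpsa esa ynq dkr gena iqyvq fmaul vmuov jekt oxpq hqhuw baej ezt
Hunk 6: at line 6 remove [fmaul,vmuov] add [ttz,ycz] -> 13 lines: wpsa esa ynq dkr gena iqyvq ttz ycz jekt oxpq hqhuw baej ezt
Hunk 7: at line 3 remove [gena] add [nqpsn,jpjxy,yzt] -> 15 lines: wpsa esa ynq dkr nqpsn jpjxy yzt iqyvq ttz ycz jekt oxpq hqhuw baej ezt
Final line 9: ttz

Answer: ttz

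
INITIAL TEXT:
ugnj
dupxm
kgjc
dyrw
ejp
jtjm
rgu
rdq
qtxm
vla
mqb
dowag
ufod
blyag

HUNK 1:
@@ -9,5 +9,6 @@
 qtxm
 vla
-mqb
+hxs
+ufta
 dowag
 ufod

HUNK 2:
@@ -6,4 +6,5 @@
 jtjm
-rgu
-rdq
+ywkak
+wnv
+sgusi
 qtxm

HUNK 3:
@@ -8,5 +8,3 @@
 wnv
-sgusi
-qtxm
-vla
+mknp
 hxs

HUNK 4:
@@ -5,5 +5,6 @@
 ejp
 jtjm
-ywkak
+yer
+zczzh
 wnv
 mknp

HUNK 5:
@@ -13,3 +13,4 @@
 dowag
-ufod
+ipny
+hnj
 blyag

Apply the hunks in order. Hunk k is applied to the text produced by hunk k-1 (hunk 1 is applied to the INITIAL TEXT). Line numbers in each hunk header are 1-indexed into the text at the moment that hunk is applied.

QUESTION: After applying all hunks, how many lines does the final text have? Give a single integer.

Hunk 1: at line 9 remove [mqb] add [hxs,ufta] -> 15 lines: ugnj dupxm kgjc dyrw ejp jtjm rgu rdq qtxm vla hxs ufta dowag ufod blyag
Hunk 2: at line 6 remove [rgu,rdq] add [ywkak,wnv,sgusi] -> 16 lines: ugnj dupxm kgjc dyrw ejp jtjm ywkak wnv sgusi qtxm vla hxs ufta dowag ufod blyag
Hunk 3: at line 8 remove [sgusi,qtxm,vla] add [mknp] -> 14 lines: ugnj dupxm kgjc dyrw ejp jtjm ywkak wnv mknp hxs ufta dowag ufod blyag
Hunk 4: at line 5 remove [ywkak] add [yer,zczzh] -> 15 lines: ugnj dupxm kgjc dyrw ejp jtjm yer zczzh wnv mknp hxs ufta dowag ufod blyag
Hunk 5: at line 13 remove [ufod] add [ipny,hnj] -> 16 lines: ugnj dupxm kgjc dyrw ejp jtjm yer zczzh wnv mknp hxs ufta dowag ipny hnj blyag
Final line count: 16

Answer: 16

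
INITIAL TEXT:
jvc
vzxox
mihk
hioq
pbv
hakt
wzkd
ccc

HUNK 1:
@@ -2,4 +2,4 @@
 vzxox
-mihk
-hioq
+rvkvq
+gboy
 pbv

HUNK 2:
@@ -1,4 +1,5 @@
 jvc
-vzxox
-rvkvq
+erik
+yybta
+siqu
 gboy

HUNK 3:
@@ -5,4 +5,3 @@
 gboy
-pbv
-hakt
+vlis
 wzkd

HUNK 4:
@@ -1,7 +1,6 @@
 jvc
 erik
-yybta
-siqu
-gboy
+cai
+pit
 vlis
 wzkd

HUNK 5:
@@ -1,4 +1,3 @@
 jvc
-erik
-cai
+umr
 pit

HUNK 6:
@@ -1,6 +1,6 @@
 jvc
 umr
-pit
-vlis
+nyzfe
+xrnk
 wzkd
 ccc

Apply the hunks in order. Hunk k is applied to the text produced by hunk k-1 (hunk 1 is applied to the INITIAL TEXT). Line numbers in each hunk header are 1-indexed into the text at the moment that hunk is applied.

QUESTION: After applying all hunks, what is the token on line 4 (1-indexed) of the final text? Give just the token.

Hunk 1: at line 2 remove [mihk,hioq] add [rvkvq,gboy] -> 8 lines: jvc vzxox rvkvq gboy pbv hakt wzkd ccc
Hunk 2: at line 1 remove [vzxox,rvkvq] add [erik,yybta,siqu] -> 9 lines: jvc erik yybta siqu gboy pbv hakt wzkd ccc
Hunk 3: at line 5 remove [pbv,hakt] add [vlis] -> 8 lines: jvc erik yybta siqu gboy vlis wzkd ccc
Hunk 4: at line 1 remove [yybta,siqu,gboy] add [cai,pit] -> 7 lines: jvc erik cai pit vlis wzkd ccc
Hunk 5: at line 1 remove [erik,cai] add [umr] -> 6 lines: jvc umr pit vlis wzkd ccc
Hunk 6: at line 1 remove [pit,vlis] add [nyzfe,xrnk] -> 6 lines: jvc umr nyzfe xrnk wzkd ccc
Final line 4: xrnk

Answer: xrnk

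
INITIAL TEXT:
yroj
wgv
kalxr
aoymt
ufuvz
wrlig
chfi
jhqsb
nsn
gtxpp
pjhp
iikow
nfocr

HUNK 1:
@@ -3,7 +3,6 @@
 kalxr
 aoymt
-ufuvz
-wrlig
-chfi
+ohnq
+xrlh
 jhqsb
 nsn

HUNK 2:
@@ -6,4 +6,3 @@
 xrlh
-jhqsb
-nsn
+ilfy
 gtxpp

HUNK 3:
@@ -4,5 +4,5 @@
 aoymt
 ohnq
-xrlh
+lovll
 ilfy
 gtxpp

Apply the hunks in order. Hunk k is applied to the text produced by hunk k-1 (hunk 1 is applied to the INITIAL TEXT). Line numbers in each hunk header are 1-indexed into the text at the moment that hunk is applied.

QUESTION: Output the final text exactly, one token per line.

Answer: yroj
wgv
kalxr
aoymt
ohnq
lovll
ilfy
gtxpp
pjhp
iikow
nfocr

Derivation:
Hunk 1: at line 3 remove [ufuvz,wrlig,chfi] add [ohnq,xrlh] -> 12 lines: yroj wgv kalxr aoymt ohnq xrlh jhqsb nsn gtxpp pjhp iikow nfocr
Hunk 2: at line 6 remove [jhqsb,nsn] add [ilfy] -> 11 lines: yroj wgv kalxr aoymt ohnq xrlh ilfy gtxpp pjhp iikow nfocr
Hunk 3: at line 4 remove [xrlh] add [lovll] -> 11 lines: yroj wgv kalxr aoymt ohnq lovll ilfy gtxpp pjhp iikow nfocr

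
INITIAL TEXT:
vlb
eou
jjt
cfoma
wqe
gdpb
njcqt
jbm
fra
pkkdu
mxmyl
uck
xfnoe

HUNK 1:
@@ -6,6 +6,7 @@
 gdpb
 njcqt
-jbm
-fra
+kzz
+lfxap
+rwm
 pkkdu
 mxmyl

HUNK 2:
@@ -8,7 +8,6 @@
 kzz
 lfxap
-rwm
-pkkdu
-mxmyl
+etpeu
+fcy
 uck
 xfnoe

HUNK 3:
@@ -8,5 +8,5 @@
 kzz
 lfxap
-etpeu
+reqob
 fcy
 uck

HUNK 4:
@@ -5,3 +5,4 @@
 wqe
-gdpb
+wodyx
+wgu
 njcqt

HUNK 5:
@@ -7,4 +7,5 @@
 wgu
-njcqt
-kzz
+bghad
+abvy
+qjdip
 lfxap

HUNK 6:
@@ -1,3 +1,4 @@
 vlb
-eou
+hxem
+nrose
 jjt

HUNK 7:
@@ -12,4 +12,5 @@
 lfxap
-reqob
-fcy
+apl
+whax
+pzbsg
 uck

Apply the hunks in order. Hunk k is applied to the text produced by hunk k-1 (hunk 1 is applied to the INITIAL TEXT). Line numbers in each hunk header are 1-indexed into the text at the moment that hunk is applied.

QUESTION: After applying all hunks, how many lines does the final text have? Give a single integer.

Hunk 1: at line 6 remove [jbm,fra] add [kzz,lfxap,rwm] -> 14 lines: vlb eou jjt cfoma wqe gdpb njcqt kzz lfxap rwm pkkdu mxmyl uck xfnoe
Hunk 2: at line 8 remove [rwm,pkkdu,mxmyl] add [etpeu,fcy] -> 13 lines: vlb eou jjt cfoma wqe gdpb njcqt kzz lfxap etpeu fcy uck xfnoe
Hunk 3: at line 8 remove [etpeu] add [reqob] -> 13 lines: vlb eou jjt cfoma wqe gdpb njcqt kzz lfxap reqob fcy uck xfnoe
Hunk 4: at line 5 remove [gdpb] add [wodyx,wgu] -> 14 lines: vlb eou jjt cfoma wqe wodyx wgu njcqt kzz lfxap reqob fcy uck xfnoe
Hunk 5: at line 7 remove [njcqt,kzz] add [bghad,abvy,qjdip] -> 15 lines: vlb eou jjt cfoma wqe wodyx wgu bghad abvy qjdip lfxap reqob fcy uck xfnoe
Hunk 6: at line 1 remove [eou] add [hxem,nrose] -> 16 lines: vlb hxem nrose jjt cfoma wqe wodyx wgu bghad abvy qjdip lfxap reqob fcy uck xfnoe
Hunk 7: at line 12 remove [reqob,fcy] add [apl,whax,pzbsg] -> 17 lines: vlb hxem nrose jjt cfoma wqe wodyx wgu bghad abvy qjdip lfxap apl whax pzbsg uck xfnoe
Final line count: 17

Answer: 17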